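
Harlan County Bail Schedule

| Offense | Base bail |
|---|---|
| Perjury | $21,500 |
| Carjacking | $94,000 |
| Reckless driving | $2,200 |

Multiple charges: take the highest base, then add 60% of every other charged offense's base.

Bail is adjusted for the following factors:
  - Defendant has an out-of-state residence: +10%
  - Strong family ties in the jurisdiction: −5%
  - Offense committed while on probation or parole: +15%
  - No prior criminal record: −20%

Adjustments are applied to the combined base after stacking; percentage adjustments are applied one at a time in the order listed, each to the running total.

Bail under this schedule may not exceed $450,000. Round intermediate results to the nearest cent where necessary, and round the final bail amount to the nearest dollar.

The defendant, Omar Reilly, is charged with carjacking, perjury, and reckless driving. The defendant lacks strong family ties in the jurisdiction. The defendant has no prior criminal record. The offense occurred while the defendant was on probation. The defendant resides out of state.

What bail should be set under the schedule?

$109,519

Base amounts from the schedule: carjacking $94,000; perjury $21,500; reckless driving $2,200.
Stacking rule: highest base plus 60% of each additional charge. Highest is carjacking at $94,000. Additional: $21,500 × 60% = $12,900; $2,200 × 60% = $1,320. Combined base = $94,000 + $14,220 = $108,220.
Defendant has an out-of-state residence (+10%): $108,220 × 1.1 = $119,042.
Offense committed while on probation or parole (+15%): $119,042 × 1.15 = $136,898.30.
No prior criminal record (−20%): $136,898.30 × 0.8 = $109,518.64.
$109,518.64 is within the $450,000 maximum.
Rounded to the nearest dollar: $109,519.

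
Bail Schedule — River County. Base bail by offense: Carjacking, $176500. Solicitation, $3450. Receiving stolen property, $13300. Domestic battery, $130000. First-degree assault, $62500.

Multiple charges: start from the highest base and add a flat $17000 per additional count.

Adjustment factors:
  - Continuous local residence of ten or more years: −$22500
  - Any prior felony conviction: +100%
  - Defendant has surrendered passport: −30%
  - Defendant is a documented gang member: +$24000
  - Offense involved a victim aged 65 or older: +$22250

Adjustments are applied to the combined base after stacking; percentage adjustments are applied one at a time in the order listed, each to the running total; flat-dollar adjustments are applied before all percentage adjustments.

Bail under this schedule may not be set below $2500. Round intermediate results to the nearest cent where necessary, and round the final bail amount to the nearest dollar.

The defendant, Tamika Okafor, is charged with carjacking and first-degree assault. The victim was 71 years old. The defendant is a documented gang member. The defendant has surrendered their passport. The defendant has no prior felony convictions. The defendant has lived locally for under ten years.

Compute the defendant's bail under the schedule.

Base amounts from the schedule: carjacking $176500; first-degree assault $62500.
Stacking rule: highest base plus $17000 per additional charge. Highest is carjacking at $176500; 1 additional charge → +$17000. Combined base = $193500.
Defendant is a documented gang member (+$24000 flat): $193500 + $24000 = $217500.
Offense involved a victim aged 65 or older (+$22250 flat): $217500 + $22250 = $239750.
Defendant has surrendered passport (−30%): $239750 × 0.7 = $167825.
$167825 is at or above the $2500 minimum.

$167825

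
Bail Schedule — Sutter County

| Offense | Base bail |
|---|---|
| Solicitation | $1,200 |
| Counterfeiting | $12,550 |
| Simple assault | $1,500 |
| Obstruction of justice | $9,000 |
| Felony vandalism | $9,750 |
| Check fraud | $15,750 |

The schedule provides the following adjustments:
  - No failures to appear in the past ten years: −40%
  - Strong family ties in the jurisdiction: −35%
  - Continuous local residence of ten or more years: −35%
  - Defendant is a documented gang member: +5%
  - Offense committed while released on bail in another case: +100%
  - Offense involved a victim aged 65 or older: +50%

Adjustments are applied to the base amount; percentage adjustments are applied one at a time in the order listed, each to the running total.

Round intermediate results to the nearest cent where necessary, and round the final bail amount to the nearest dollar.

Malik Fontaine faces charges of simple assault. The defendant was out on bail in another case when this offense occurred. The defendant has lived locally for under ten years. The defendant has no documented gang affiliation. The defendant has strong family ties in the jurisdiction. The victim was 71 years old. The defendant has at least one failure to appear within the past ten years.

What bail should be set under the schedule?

Base amounts from the schedule: simple assault $1,500.
Single charge. Combined base = $1,500.
Strong family ties in the jurisdiction (−35%): $1,500 × 0.65 = $975.
Offense committed while released on bail in another case (+100%): $975 × 2 = $1,950.
Offense involved a victim aged 65 or older (+50%): $1,950 × 1.5 = $2,925.

$2,925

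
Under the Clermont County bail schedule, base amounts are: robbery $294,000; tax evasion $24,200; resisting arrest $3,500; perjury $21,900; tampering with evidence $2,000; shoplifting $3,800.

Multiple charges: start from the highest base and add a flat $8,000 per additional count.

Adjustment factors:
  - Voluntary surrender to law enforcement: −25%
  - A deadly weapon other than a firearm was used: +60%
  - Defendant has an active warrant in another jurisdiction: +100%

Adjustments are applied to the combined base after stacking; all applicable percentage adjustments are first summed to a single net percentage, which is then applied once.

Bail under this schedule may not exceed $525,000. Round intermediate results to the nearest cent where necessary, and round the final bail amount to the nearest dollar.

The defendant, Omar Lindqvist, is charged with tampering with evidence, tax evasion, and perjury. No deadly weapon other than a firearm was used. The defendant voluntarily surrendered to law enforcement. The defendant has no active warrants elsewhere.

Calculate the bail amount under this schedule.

Base amounts from the schedule: tampering with evidence $2,000; tax evasion $24,200; perjury $21,900.
Stacking rule: highest base plus $8,000 per additional charge. Highest is tax evasion at $24,200; 2 additional charges → +$16,000. Combined base = $40,200.
Voluntary surrender to law enforcement (−25%): $40,200 × 0.75 = $30,150.
$30,150 is within the $525,000 maximum.

$30,150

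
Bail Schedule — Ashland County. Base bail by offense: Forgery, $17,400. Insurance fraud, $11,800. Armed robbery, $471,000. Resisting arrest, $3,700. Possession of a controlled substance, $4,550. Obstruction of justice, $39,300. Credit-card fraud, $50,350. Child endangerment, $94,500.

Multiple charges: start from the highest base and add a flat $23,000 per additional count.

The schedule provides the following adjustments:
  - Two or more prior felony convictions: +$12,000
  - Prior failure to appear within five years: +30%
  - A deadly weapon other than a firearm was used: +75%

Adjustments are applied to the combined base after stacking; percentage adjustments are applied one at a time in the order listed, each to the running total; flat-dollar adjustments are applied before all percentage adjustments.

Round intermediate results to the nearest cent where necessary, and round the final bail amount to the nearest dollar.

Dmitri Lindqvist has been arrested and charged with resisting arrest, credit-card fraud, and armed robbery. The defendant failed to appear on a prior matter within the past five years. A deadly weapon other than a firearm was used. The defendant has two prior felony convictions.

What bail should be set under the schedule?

$1,203,475

Base amounts from the schedule: resisting arrest $3,700; credit-card fraud $50,350; armed robbery $471,000.
Stacking rule: highest base plus $23,000 per additional charge. Highest is armed robbery at $471,000; 2 additional charges → +$46,000. Combined base = $517,000.
Two or more prior felony convictions (+$12,000 flat): $517,000 + $12,000 = $529,000.
Prior failure to appear within five years (+30%): $529,000 × 1.3 = $687,700.
A deadly weapon other than a firearm was used (+75%): $687,700 × 1.75 = $1,203,475.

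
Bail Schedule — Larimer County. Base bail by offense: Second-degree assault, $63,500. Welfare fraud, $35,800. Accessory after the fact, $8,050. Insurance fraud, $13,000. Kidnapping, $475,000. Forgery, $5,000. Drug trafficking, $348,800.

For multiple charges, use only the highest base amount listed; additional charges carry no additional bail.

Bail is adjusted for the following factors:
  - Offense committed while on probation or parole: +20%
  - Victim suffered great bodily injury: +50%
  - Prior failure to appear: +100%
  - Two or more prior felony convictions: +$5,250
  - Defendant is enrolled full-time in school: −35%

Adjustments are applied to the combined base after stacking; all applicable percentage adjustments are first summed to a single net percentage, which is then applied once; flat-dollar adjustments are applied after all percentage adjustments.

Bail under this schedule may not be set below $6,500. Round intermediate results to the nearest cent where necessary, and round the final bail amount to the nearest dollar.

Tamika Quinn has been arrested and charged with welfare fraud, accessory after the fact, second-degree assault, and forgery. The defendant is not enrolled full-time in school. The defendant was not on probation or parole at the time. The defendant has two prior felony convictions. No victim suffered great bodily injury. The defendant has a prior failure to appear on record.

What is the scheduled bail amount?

Base amounts from the schedule: welfare fraud $35,800; accessory after the fact $8,050; second-degree assault $63,500; forgery $5,000.
Stacking rule: use the highest base only. Highest is second-degree assault at $63,500. Combined base = $63,500.
Prior failure to appear (+100%): $63,500 × 2 = $127,000.
Two or more prior felony convictions (+$5,250 flat): $127,000 + $5,250 = $132,250.
$132,250 is at or above the $6,500 minimum.

$132,250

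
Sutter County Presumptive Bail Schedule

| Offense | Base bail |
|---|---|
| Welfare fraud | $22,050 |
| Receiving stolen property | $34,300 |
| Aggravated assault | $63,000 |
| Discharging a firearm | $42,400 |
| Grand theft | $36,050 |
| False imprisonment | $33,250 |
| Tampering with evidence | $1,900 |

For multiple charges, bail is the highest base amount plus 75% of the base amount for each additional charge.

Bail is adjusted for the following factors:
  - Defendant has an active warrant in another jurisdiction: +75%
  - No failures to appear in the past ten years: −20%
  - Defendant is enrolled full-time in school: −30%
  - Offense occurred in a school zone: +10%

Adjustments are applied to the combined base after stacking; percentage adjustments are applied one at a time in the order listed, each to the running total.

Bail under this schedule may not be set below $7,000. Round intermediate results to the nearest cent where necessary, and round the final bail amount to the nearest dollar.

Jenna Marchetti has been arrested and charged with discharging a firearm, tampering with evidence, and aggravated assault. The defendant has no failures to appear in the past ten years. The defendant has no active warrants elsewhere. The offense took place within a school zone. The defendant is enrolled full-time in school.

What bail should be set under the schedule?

$59,275

Base amounts from the schedule: discharging a firearm $42,400; tampering with evidence $1,900; aggravated assault $63,000.
Stacking rule: highest base plus 75% of each additional charge. Highest is aggravated assault at $63,000. Additional: $42,400 × 75% = $31,800; $1,900 × 75% = $1,425. Combined base = $63,000 + $33,225 = $96,225.
No failures to appear in the past ten years (−20%): $96,225 × 0.8 = $76,980.
Defendant is enrolled full-time in school (−30%): $76,980 × 0.7 = $53,886.
Offense occurred in a school zone (+10%): $53,886 × 1.1 = $59,274.60.
$59,274.60 is at or above the $7,000 minimum.
Rounded to the nearest dollar: $59,275.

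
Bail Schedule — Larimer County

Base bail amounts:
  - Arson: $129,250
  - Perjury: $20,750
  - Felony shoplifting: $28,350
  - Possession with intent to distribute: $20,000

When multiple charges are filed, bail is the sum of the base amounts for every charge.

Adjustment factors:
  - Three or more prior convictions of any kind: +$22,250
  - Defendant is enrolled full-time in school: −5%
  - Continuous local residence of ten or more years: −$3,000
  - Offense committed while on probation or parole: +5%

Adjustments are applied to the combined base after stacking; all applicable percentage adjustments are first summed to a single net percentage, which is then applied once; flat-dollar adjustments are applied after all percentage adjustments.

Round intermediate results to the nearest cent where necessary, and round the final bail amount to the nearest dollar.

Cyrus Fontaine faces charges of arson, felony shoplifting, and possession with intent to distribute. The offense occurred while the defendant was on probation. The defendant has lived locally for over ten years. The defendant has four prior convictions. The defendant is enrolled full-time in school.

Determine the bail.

Base amounts from the schedule: arson $129,250; felony shoplifting $28,350; possession with intent to distribute $20,000.
Stacking rule: sum of all bases. $129,250 + $28,350 + $20,000 = $177,600.
Net percentage adjustment: −5% +5% = +0%. $177,600 × 1 = $177,600.
Three or more prior convictions of any kind (+$22,250 flat): $177,600 + $22,250 = $199,850.
Continuous local residence of ten or more years (−$3,000 flat): $199,850 − $3,000 = $196,850.

$196,850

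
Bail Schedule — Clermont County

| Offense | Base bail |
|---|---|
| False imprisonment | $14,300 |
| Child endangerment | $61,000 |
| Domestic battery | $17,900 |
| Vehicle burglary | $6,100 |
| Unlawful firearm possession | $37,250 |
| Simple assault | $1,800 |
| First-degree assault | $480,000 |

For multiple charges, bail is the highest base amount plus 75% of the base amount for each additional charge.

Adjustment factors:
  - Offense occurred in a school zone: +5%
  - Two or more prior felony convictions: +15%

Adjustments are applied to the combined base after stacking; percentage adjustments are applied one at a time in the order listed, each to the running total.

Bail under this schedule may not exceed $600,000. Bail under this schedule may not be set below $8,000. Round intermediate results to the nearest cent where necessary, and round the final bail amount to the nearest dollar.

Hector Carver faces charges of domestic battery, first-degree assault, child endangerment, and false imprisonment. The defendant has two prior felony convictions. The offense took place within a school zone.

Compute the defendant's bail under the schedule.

Base amounts from the schedule: domestic battery $17,900; first-degree assault $480,000; child endangerment $61,000; false imprisonment $14,300.
Stacking rule: highest base plus 75% of each additional charge. Highest is first-degree assault at $480,000. Additional: $17,900 × 75% = $13,425; $61,000 × 75% = $45,750; $14,300 × 75% = $10,725. Combined base = $480,000 + $69,900 = $549,900.
Offense occurred in a school zone (+5%): $549,900 × 1.05 = $577,395.
Two or more prior felony convictions (+15%): $577,395 × 1.15 = $664,004.25.
Result $664,004.25 exceeds the maximum of $600,000; bail is capped at $600,000.
$600,000 is at or above the $8,000 minimum.

$600,000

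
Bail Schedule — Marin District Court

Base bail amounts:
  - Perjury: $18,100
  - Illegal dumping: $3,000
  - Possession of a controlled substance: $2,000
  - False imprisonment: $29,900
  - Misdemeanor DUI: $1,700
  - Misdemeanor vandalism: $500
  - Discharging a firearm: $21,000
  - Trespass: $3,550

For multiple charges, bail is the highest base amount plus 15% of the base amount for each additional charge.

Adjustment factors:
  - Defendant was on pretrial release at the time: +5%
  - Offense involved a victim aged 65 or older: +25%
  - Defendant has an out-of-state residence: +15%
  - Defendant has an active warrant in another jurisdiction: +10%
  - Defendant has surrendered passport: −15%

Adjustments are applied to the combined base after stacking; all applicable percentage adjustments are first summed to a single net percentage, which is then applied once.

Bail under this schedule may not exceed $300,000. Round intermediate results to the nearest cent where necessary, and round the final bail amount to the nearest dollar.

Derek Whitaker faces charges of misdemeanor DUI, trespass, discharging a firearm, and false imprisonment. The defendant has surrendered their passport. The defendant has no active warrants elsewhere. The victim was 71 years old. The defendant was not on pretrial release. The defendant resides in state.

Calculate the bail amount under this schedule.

$37,221

Base amounts from the schedule: misdemeanor DUI $1,700; trespass $3,550; discharging a firearm $21,000; false imprisonment $29,900.
Stacking rule: highest base plus 15% of each additional charge. Highest is false imprisonment at $29,900. Additional: $1,700 × 15% = $255; $3,550 × 15% = $532.50; $21,000 × 15% = $3,150. Combined base = $29,900 + $3,937.50 = $33,837.50.
Net percentage adjustment: +25% −15% = +10%. $33,837.50 × 1.1 = $37,221.25.
$37,221.25 is within the $300,000 maximum.
Rounded to the nearest dollar: $37,221.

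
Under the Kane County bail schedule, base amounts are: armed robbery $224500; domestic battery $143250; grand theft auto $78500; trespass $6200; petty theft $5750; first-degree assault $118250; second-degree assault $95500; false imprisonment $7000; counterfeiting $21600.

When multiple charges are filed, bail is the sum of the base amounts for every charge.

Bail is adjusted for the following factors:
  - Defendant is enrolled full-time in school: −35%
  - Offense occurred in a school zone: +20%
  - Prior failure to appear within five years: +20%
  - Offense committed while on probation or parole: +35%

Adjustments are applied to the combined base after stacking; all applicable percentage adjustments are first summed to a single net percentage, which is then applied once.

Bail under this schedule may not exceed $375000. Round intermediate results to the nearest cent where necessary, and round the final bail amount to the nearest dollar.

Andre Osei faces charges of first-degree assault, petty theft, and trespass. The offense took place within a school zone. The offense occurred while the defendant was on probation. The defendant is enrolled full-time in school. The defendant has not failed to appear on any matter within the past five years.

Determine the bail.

$156240

Base amounts from the schedule: first-degree assault $118250; petty theft $5750; trespass $6200.
Stacking rule: sum of all bases. $118250 + $5750 + $6200 = $130200.
Net percentage adjustment: −35% +20% +35% = +20%. $130200 × 1.2 = $156240.
$156240 is within the $375000 maximum.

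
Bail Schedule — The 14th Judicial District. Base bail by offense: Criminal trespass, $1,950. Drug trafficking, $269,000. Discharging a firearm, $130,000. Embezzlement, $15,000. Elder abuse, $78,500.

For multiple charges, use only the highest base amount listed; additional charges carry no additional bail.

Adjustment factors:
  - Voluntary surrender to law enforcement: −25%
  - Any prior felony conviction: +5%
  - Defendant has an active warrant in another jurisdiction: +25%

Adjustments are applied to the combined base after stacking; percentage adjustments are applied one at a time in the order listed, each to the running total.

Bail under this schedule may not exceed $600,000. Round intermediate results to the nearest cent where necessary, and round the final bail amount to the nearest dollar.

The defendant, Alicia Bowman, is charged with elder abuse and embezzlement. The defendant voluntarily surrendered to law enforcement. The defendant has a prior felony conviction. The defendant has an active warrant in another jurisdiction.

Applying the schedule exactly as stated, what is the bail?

$77,273

Base amounts from the schedule: elder abuse $78,500; embezzlement $15,000.
Stacking rule: use the highest base only. Highest is elder abuse at $78,500. Combined base = $78,500.
Voluntary surrender to law enforcement (−25%): $78,500 × 0.75 = $58,875.
Any prior felony conviction (+5%): $58,875 × 1.05 = $61,818.75.
Defendant has an active warrant in another jurisdiction (+25%): $61,818.75 × 1.25 = $77,273.44.
$77,273.44 is within the $600,000 maximum.
Rounded to the nearest dollar: $77,273.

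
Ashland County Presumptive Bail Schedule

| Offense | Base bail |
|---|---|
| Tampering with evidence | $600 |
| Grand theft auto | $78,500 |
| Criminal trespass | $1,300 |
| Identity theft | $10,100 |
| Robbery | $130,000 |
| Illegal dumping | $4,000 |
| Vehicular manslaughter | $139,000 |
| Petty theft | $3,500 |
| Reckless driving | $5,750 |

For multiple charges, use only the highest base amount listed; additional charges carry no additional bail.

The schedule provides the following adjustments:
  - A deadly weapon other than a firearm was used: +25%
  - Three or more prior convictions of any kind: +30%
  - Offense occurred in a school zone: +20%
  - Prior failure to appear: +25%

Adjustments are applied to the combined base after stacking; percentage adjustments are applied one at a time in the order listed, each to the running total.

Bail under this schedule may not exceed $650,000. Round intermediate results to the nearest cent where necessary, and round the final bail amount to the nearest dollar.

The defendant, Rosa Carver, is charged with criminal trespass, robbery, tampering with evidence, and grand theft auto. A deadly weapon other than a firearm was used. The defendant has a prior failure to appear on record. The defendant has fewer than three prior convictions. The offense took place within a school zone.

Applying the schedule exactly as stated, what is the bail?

$243,750

Base amounts from the schedule: criminal trespass $1,300; robbery $130,000; tampering with evidence $600; grand theft auto $78,500.
Stacking rule: use the highest base only. Highest is robbery at $130,000. Combined base = $130,000.
A deadly weapon other than a firearm was used (+25%): $130,000 × 1.25 = $162,500.
Offense occurred in a school zone (+20%): $162,500 × 1.2 = $195,000.
Prior failure to appear (+25%): $195,000 × 1.25 = $243,750.
$243,750 is within the $650,000 maximum.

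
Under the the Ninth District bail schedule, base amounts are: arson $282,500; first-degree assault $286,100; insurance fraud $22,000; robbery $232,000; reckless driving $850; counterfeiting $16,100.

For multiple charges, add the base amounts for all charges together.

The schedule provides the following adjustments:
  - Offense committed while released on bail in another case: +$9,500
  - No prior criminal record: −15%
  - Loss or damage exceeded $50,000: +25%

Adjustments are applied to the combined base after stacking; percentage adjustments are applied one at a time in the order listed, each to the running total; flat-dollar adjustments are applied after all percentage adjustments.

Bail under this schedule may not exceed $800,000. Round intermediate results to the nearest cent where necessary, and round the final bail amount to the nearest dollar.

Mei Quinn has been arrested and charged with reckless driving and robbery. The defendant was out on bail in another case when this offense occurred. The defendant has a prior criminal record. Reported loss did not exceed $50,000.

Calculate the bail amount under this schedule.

$242,350

Base amounts from the schedule: reckless driving $850; robbery $232,000.
Stacking rule: sum of all bases. $850 + $232,000 = $232,850.
Offense committed while released on bail in another case (+$9,500 flat): $232,850 + $9,500 = $242,350.
$242,350 is within the $800,000 maximum.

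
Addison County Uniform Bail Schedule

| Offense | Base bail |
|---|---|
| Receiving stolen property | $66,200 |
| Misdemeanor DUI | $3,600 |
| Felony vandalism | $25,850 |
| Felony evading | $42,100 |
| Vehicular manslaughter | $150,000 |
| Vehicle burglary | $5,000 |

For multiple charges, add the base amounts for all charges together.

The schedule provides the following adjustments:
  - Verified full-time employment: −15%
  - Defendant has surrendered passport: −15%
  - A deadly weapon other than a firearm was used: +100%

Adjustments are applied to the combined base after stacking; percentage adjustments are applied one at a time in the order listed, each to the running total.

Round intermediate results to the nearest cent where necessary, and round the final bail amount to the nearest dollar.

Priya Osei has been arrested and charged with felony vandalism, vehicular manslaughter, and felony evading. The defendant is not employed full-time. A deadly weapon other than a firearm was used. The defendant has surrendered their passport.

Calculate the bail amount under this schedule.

Base amounts from the schedule: felony vandalism $25,850; vehicular manslaughter $150,000; felony evading $42,100.
Stacking rule: sum of all bases. $25,850 + $150,000 + $42,100 = $217,950.
Defendant has surrendered passport (−15%): $217,950 × 0.85 = $185,257.50.
A deadly weapon other than a firearm was used (+100%): $185,257.50 × 2 = $370,515.

$370,515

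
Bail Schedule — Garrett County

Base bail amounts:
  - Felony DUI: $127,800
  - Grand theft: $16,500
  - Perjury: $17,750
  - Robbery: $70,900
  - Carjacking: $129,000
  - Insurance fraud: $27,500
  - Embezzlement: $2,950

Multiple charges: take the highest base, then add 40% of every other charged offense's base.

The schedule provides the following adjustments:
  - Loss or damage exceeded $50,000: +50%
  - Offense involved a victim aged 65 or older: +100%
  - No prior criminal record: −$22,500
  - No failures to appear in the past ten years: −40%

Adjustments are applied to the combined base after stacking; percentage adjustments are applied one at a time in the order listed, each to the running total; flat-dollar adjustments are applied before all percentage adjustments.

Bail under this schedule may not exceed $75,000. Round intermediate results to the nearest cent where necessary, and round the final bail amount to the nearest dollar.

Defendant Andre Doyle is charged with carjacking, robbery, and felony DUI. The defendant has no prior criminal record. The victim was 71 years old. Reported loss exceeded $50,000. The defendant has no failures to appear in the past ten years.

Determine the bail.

Base amounts from the schedule: carjacking $129,000; robbery $70,900; felony DUI $127,800.
Stacking rule: highest base plus 40% of each additional charge. Highest is carjacking at $129,000. Additional: $70,900 × 40% = $28,360; $127,800 × 40% = $51,120. Combined base = $129,000 + $79,480 = $208,480.
No prior criminal record (−$22,500 flat): $208,480 − $22,500 = $185,980.
Loss or damage exceeded $50,000 (+50%): $185,980 × 1.5 = $278,970.
Offense involved a victim aged 65 or older (+100%): $278,970 × 2 = $557,940.
No failures to appear in the past ten years (−40%): $557,940 × 0.6 = $334,764.
Result $334,764 exceeds the maximum of $75,000; bail is capped at $75,000.

$75,000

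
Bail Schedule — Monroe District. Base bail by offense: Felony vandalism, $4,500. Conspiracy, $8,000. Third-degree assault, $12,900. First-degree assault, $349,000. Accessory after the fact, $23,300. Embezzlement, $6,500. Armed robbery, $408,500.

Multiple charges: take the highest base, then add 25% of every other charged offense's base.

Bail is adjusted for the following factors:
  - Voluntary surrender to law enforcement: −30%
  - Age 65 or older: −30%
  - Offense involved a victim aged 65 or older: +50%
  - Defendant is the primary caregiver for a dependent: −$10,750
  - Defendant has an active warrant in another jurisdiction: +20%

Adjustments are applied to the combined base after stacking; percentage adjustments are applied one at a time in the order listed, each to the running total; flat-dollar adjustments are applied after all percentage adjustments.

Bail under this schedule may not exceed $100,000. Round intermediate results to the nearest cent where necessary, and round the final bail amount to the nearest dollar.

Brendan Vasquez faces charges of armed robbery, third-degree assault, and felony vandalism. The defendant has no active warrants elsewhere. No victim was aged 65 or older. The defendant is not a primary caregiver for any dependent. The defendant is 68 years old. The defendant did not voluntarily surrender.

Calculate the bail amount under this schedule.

Base amounts from the schedule: armed robbery $408,500; third-degree assault $12,900; felony vandalism $4,500.
Stacking rule: highest base plus 25% of each additional charge. Highest is armed robbery at $408,500. Additional: $12,900 × 25% = $3,225; $4,500 × 25% = $1,125. Combined base = $408,500 + $4,350 = $412,850.
Age 65 or older (−30%): $412,850 × 0.7 = $288,995.
Result $288,995 exceeds the maximum of $100,000; bail is capped at $100,000.

$100,000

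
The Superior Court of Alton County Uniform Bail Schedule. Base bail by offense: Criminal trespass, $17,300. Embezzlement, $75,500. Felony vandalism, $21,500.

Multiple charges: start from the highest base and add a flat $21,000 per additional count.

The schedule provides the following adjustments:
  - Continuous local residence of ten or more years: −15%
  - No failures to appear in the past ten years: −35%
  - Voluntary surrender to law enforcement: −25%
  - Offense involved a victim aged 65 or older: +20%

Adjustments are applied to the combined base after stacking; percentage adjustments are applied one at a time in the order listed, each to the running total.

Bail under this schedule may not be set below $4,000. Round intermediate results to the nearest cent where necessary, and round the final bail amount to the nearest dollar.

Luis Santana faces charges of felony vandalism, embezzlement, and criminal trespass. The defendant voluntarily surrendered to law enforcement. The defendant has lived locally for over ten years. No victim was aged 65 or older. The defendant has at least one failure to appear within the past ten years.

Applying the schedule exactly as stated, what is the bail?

Base amounts from the schedule: felony vandalism $21,500; embezzlement $75,500; criminal trespass $17,300.
Stacking rule: highest base plus $21,000 per additional charge. Highest is embezzlement at $75,500; 2 additional charges → +$42,000. Combined base = $117,500.
Continuous local residence of ten or more years (−15%): $117,500 × 0.85 = $99,875.
Voluntary surrender to law enforcement (−25%): $99,875 × 0.75 = $74,906.25.
$74,906.25 is at or above the $4,000 minimum.
Rounded to the nearest dollar: $74,906.

$74,906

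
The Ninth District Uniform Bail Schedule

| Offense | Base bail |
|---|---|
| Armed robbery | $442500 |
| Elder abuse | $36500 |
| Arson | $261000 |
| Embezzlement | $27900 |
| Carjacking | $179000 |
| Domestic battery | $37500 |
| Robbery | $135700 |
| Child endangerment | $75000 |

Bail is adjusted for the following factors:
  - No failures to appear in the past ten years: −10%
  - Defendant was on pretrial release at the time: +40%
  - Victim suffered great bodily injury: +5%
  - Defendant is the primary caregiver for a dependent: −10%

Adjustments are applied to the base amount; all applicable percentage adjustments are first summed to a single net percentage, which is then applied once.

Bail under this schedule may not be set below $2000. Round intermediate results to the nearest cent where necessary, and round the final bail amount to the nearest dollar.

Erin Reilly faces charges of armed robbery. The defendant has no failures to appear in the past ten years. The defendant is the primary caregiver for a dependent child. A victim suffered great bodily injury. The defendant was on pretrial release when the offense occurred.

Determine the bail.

Base amounts from the schedule: armed robbery $442500.
Single charge. Combined base = $442500.
Net percentage adjustment: −10% +40% +5% −10% = +25%. $442500 × 1.25 = $553125.
$553125 is at or above the $2000 minimum.

$553125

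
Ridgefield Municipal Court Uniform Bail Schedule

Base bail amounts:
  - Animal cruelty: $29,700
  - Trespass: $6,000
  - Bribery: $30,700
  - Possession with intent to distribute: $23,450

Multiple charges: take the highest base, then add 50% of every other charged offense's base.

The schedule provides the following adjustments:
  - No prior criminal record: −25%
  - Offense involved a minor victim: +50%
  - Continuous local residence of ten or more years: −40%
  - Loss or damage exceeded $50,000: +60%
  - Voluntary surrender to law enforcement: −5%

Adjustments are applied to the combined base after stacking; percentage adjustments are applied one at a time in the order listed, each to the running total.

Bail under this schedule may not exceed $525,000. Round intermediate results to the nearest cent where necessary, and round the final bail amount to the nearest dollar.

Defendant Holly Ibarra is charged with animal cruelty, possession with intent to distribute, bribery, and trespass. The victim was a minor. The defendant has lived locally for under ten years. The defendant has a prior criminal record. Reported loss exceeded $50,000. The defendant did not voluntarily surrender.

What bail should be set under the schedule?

$144,660

Base amounts from the schedule: animal cruelty $29,700; possession with intent to distribute $23,450; bribery $30,700; trespass $6,000.
Stacking rule: highest base plus 50% of each additional charge. Highest is bribery at $30,700. Additional: $29,700 × 50% = $14,850; $23,450 × 50% = $11,725; $6,000 × 50% = $3,000. Combined base = $30,700 + $29,575 = $60,275.
Offense involved a minor victim (+50%): $60,275 × 1.5 = $90,412.50.
Loss or damage exceeded $50,000 (+60%): $90,412.50 × 1.6 = $144,660.
$144,660 is within the $525,000 maximum.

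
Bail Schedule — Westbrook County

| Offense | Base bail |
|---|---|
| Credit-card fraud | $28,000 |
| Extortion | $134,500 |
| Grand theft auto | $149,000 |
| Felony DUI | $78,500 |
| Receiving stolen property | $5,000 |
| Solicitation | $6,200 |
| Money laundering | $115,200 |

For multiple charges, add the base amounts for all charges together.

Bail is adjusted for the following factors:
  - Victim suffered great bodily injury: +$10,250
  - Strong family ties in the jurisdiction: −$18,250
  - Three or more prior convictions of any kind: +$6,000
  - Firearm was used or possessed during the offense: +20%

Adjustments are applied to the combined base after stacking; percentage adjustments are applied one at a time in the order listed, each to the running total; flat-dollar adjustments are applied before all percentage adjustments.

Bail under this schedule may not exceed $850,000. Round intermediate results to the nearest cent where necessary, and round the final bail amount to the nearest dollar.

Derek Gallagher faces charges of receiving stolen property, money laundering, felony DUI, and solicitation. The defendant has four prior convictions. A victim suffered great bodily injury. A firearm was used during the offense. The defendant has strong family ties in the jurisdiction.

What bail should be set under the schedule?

Base amounts from the schedule: receiving stolen property $5,000; money laundering $115,200; felony DUI $78,500; solicitation $6,200.
Stacking rule: sum of all bases. $5,000 + $115,200 + $78,500 + $6,200 = $204,900.
Victim suffered great bodily injury (+$10,250 flat): $204,900 + $10,250 = $215,150.
Strong family ties in the jurisdiction (−$18,250 flat): $215,150 − $18,250 = $196,900.
Three or more prior convictions of any kind (+$6,000 flat): $196,900 + $6,000 = $202,900.
Firearm was used or possessed during the offense (+20%): $202,900 × 1.2 = $243,480.
$243,480 is within the $850,000 maximum.

$243,480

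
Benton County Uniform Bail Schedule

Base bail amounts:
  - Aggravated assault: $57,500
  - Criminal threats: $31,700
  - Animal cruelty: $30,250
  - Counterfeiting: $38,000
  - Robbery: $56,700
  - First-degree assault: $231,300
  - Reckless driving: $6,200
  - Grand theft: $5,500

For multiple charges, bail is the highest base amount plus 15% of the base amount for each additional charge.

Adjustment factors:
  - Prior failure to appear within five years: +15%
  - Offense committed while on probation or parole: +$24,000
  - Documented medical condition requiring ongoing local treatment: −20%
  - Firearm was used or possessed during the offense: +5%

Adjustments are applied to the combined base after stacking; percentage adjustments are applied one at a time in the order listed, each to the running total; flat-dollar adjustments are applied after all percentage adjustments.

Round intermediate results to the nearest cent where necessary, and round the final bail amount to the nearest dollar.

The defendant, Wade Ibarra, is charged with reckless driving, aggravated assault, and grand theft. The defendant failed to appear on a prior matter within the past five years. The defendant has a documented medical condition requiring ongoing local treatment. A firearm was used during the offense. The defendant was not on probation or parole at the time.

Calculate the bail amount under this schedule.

Base amounts from the schedule: reckless driving $6,200; aggravated assault $57,500; grand theft $5,500.
Stacking rule: highest base plus 15% of each additional charge. Highest is aggravated assault at $57,500. Additional: $6,200 × 15% = $930; $5,500 × 15% = $825. Combined base = $57,500 + $1,755 = $59,255.
Prior failure to appear within five years (+15%): $59,255 × 1.15 = $68,143.25.
Documented medical condition requiring ongoing local treatment (−20%): $68,143.25 × 0.8 = $54,514.60.
Firearm was used or possessed during the offense (+5%): $54,514.60 × 1.05 = $57,240.33.
Rounded to the nearest dollar: $57,240.

$57,240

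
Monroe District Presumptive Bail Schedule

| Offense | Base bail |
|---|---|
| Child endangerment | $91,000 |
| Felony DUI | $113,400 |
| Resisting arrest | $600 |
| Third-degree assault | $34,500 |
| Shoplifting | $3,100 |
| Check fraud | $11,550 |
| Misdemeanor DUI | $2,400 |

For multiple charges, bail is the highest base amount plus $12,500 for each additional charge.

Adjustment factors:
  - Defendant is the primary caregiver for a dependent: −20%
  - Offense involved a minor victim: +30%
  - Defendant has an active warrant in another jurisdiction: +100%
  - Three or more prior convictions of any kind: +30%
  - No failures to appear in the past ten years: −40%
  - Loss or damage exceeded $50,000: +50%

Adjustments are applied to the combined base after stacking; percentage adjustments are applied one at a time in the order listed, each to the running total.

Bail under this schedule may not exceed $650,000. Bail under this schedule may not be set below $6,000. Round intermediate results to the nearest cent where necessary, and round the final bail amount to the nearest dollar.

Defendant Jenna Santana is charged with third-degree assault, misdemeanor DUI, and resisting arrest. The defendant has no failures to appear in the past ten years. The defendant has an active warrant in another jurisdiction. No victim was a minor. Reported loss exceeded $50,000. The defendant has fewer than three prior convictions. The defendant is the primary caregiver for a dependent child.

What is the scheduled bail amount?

$85,680

Base amounts from the schedule: third-degree assault $34,500; misdemeanor DUI $2,400; resisting arrest $600.
Stacking rule: highest base plus $12,500 per additional charge. Highest is third-degree assault at $34,500; 2 additional charges → +$25,000. Combined base = $59,500.
Defendant is the primary caregiver for a dependent (−20%): $59,500 × 0.8 = $47,600.
Defendant has an active warrant in another jurisdiction (+100%): $47,600 × 2 = $95,200.
No failures to appear in the past ten years (−40%): $95,200 × 0.6 = $57,120.
Loss or damage exceeded $50,000 (+50%): $57,120 × 1.5 = $85,680.
$85,680 is within the $650,000 maximum.
$85,680 is at or above the $6,000 minimum.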